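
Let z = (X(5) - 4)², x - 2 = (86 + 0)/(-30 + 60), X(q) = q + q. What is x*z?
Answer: 876/5 ≈ 175.20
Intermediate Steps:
X(q) = 2*q
x = 73/15 (x = 2 + (86 + 0)/(-30 + 60) = 2 + 86/30 = 2 + 86*(1/30) = 2 + 43/15 = 73/15 ≈ 4.8667)
z = 36 (z = (2*5 - 4)² = (10 - 4)² = 6² = 36)
x*z = (73/15)*36 = 876/5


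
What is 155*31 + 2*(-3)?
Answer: 4799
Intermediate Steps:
155*31 + 2*(-3) = 4805 - 6 = 4799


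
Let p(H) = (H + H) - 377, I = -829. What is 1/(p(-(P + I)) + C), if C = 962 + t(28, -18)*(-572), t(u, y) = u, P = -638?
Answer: -1/12497 ≈ -8.0019e-5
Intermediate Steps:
p(H) = -377 + 2*H (p(H) = 2*H - 377 = -377 + 2*H)
C = -15054 (C = 962 + 28*(-572) = 962 - 16016 = -15054)
1/(p(-(P + I)) + C) = 1/((-377 + 2*(-(-638 - 829))) - 15054) = 1/((-377 + 2*(-1*(-1467))) - 15054) = 1/((-377 + 2*1467) - 15054) = 1/((-377 + 2934) - 15054) = 1/(2557 - 15054) = 1/(-12497) = -1/12497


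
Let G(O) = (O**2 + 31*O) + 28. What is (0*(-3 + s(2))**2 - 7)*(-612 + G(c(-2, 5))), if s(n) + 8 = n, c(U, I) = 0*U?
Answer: 4088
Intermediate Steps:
c(U, I) = 0
s(n) = -8 + n
G(O) = 28 + O**2 + 31*O
(0*(-3 + s(2))**2 - 7)*(-612 + G(c(-2, 5))) = (0*(-3 + (-8 + 2))**2 - 7)*(-612 + (28 + 0**2 + 31*0)) = (0*(-3 - 6)**2 - 7)*(-612 + (28 + 0 + 0)) = (0*(-9)**2 - 7)*(-612 + 28) = (0*81 - 7)*(-584) = (0 - 7)*(-584) = -7*(-584) = 4088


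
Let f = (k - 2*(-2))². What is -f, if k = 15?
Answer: -361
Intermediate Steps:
f = 361 (f = (15 - 2*(-2))² = (15 + 4)² = 19² = 361)
-f = -1*361 = -361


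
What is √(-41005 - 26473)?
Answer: I*√67478 ≈ 259.77*I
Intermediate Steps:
√(-41005 - 26473) = √(-67478) = I*√67478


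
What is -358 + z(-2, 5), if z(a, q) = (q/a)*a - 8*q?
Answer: -393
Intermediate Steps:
z(a, q) = -7*q (z(a, q) = q - 8*q = -7*q)
-358 + z(-2, 5) = -358 - 7*5 = -358 - 35 = -393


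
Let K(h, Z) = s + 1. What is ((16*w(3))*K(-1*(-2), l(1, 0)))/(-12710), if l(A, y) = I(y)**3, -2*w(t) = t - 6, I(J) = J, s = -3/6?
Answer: -6/6355 ≈ -0.00094414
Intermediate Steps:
s = -1/2 (s = -3*1/6 = -1/2 ≈ -0.50000)
w(t) = 3 - t/2 (w(t) = -(t - 6)/2 = -(-6 + t)/2 = 3 - t/2)
l(A, y) = y**3
K(h, Z) = 1/2 (K(h, Z) = -1/2 + 1 = 1/2)
((16*w(3))*K(-1*(-2), l(1, 0)))/(-12710) = ((16*(3 - 1/2*3))*(1/2))/(-12710) = ((16*(3 - 3/2))*(1/2))*(-1/12710) = ((16*(3/2))*(1/2))*(-1/12710) = (24*(1/2))*(-1/12710) = 12*(-1/12710) = -6/6355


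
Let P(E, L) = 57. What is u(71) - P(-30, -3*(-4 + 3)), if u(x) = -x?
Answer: -128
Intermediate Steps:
u(71) - P(-30, -3*(-4 + 3)) = -1*71 - 1*57 = -71 - 57 = -128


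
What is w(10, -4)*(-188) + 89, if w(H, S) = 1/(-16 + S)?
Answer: 492/5 ≈ 98.400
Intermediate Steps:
w(10, -4)*(-188) + 89 = -188/(-16 - 4) + 89 = -188/(-20) + 89 = -1/20*(-188) + 89 = 47/5 + 89 = 492/5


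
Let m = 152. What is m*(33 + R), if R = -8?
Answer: 3800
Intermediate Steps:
m*(33 + R) = 152*(33 - 8) = 152*25 = 3800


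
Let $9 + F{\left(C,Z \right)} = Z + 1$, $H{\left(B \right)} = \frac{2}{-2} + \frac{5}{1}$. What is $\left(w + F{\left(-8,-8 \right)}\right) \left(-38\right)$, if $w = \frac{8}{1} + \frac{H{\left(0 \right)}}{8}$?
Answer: $285$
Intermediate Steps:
$H{\left(B \right)} = 4$ ($H{\left(B \right)} = 2 \left(- \frac{1}{2}\right) + 5 \cdot 1 = -1 + 5 = 4$)
$w = \frac{17}{2}$ ($w = \frac{8}{1} + \frac{4}{8} = 8 \cdot 1 + 4 \cdot \frac{1}{8} = 8 + \frac{1}{2} = \frac{17}{2} \approx 8.5$)
$F{\left(C,Z \right)} = -8 + Z$ ($F{\left(C,Z \right)} = -9 + \left(Z + 1\right) = -9 + \left(1 + Z\right) = -8 + Z$)
$\left(w + F{\left(-8,-8 \right)}\right) \left(-38\right) = \left(\frac{17}{2} - 16\right) \left(-38\right) = \left(- \frac{15}{2}\right) \left(-38\right) = 285$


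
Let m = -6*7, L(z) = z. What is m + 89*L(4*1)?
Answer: 314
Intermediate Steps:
m = -42
m + 89*L(4*1) = -42 + 89*(4*1) = -42 + 89*4 = -42 + 356 = 314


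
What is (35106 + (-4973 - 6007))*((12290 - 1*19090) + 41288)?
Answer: 832057488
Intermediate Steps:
(35106 + (-4973 - 6007))*((12290 - 1*19090) + 41288) = (35106 - 10980)*((12290 - 19090) + 41288) = 24126*(-6800 + 41288) = 24126*34488 = 832057488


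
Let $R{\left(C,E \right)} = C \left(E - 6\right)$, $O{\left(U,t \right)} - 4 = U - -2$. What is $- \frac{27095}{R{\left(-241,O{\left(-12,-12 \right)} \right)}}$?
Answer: $- \frac{27095}{2892} \approx -9.3689$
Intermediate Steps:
$O{\left(U,t \right)} = 6 + U$ ($O{\left(U,t \right)} = 4 + \left(U - -2\right) = 4 + \left(U + 2\right) = 4 + \left(2 + U\right) = 6 + U$)
$R{\left(C,E \right)} = C \left(-6 + E\right)$
$- \frac{27095}{R{\left(-241,O{\left(-12,-12 \right)} \right)}} = - \frac{27095}{\left(-241\right) \left(-6 + \left(6 - 12\right)\right)} = - \frac{27095}{\left(-241\right) \left(-6 - 6\right)} = - \frac{27095}{\left(-241\right) \left(-12\right)} = - \frac{27095}{2892}$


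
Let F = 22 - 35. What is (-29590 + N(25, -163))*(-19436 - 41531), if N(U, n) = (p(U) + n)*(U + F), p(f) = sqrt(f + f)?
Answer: 1923264982 - 3658020*sqrt(2) ≈ 1.9181e+9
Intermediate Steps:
p(f) = sqrt(2)*sqrt(f) (p(f) = sqrt(2*f) = sqrt(2)*sqrt(f))
F = -13
N(U, n) = (-13 + U)*(n + sqrt(2)*sqrt(U)) (N(U, n) = (sqrt(2)*sqrt(U) + n)*(U - 13) = (n + sqrt(2)*sqrt(U))*(-13 + U) = (-13 + U)*(n + sqrt(2)*sqrt(U)))
(-29590 + N(25, -163))*(-19436 - 41531) = (-29590 + (-13*(-163) + 25*(-163) + sqrt(2)*25**(3/2) - 13*sqrt(2)*sqrt(25)))*(-19436 - 41531) = (-29590 + (2119 - 4075 + sqrt(2)*125 - 13*sqrt(2)*5))*(-60967) = (-29590 + (2119 - 4075 + 125*sqrt(2) - 65*sqrt(2)))*(-60967) = (-29590 + (-1956 + 60*sqrt(2)))*(-60967) = (-31546 + 60*sqrt(2))*(-60967) = 1923264982 - 3658020*sqrt(2)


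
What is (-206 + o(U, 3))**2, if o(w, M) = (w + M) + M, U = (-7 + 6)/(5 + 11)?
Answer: 10246401/256 ≈ 40025.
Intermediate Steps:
U = -1/16 ≈ -0.062500
o(w, M) = w + 2*M (o(w, M) = (M + w) + M = w + 2*M)
(-206 + o(U, 3))**2 = (-206 + (-1/16 + 2*3))**2 = (-206 + (-1/16 + 6))**2 = (-206 + 95/16)**2 = (-3201/16)**2 = 10246401/256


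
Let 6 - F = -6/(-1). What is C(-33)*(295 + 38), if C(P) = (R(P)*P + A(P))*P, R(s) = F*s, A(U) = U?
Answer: 362637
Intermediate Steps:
F = 0 (F = 6 - (-6)/(-1) = 6 - (-6)*(-1) = 6 - 1*6 = 6 - 6 = 0)
R(s) = 0 (R(s) = 0*s = 0)
C(P) = P**2 (C(P) = (0*P + P)*P = (0 + P)*P = P*P = P**2)
C(-33)*(295 + 38) = (-33)**2*(295 + 38) = 1089*333 = 362637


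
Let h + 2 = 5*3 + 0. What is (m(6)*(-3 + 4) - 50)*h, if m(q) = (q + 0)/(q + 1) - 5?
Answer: -4927/7 ≈ -703.86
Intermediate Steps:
m(q) = -5 + q/(1 + q) (m(q) = q/(1 + q) - 5 = -5 + q/(1 + q))
h = 13 (h = -2 + (5*3 + 0) = -2 + (15 + 0) = -2 + 15 = 13)
(m(6)*(-3 + 4) - 50)*h = (((-5 - 4*6)/(1 + 6))*(-3 + 4) - 50)*13 = (((-5 - 24)/7)*1 - 50)*13 = (((1/7)*(-29))*1 - 50)*13 = (-29/7*1 - 50)*13 = (-29/7 - 50)*13 = -379/7*13 = -4927/7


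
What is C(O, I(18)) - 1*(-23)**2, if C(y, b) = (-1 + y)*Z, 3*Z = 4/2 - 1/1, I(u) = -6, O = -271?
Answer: -1859/3 ≈ -619.67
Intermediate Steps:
Z = 1/3 (Z = (4/2 - 1/1)/3 = (4*(1/2) - 1*1)/3 = (2 - 1)/3 = (1/3)*1 = 1/3 ≈ 0.33333)
C(y, b) = -1/3 + y/3 (C(y, b) = (-1 + y)*(1/3) = -1/3 + y/3)
C(O, I(18)) - 1*(-23)**2 = (-1/3 + (1/3)*(-271)) - 1*(-23)**2 = (-1/3 - 271/3) - 1*529 = -272/3 - 529 = -1859/3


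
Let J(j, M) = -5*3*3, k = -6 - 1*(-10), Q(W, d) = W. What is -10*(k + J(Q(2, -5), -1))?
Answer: 410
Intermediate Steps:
k = 4 (k = -6 + 10 = 4)
J(j, M) = -45 (J(j, M) = -15*3 = -45)
-10*(k + J(Q(2, -5), -1)) = -10*(4 - 45) = -10*(-41) = 410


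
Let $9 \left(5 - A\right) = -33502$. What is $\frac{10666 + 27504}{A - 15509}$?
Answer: $- \frac{171765}{53017} \approx -3.2398$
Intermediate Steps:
$A = \frac{33547}{9}$ ($A = 5 - - \frac{33502}{9} = 5 + \frac{33502}{9} = \frac{33547}{9} \approx 3727.4$)
$\frac{10666 + 27504}{A - 15509} = \frac{10666 + 27504}{\frac{33547}{9} - 15509} = \frac{38170}{- \frac{106034}{9}} = 38170 \left(- \frac{9}{106034}\right) = - \frac{171765}{53017}$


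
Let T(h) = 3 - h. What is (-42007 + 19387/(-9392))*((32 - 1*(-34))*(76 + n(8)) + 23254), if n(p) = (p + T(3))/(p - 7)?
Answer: -5681112937269/4696 ≈ -1.2098e+9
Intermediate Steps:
n(p) = p/(-7 + p) (n(p) = (p + (3 - 1*3))/(p - 7) = (p + (3 - 3))/(-7 + p) = (p + 0)/(-7 + p) = p/(-7 + p))
(-42007 + 19387/(-9392))*((32 - 1*(-34))*(76 + n(8)) + 23254) = (-42007 + 19387/(-9392))*((32 - 1*(-34))*(76 + 8/(-7 + 8)) + 23254) = (-42007 + 19387*(-1/9392))*((32 + 34)*(76 + 8/1) + 23254) = (-42007 - 19387/9392)*(66*(76 + 8*1) + 23254) = -394549131*(66*(76 + 8) + 23254)/9392 = -394549131*(66*84 + 23254)/9392 = -394549131*(5544 + 23254)/9392 = -394549131/9392*28798 = -5681112937269/4696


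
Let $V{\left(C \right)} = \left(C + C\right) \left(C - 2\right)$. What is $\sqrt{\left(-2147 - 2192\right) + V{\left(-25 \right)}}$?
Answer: $7 i \sqrt{61} \approx 54.672 i$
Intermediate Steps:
$V{\left(C \right)} = 2 C \left(-2 + C\right)$
$\sqrt{\left(-2147 - 2192\right) + V{\left(-25 \right)}} = \sqrt{\left(-2147 - 2192\right) + 2 \left(-25\right) \left(-2 - 25\right)} = \sqrt{\left(-2147 - 2192\right) + 2 \left(-25\right) \left(-27\right)} = \sqrt{-4339 + 1350} = \sqrt{-2989} = 7 i \sqrt{61}$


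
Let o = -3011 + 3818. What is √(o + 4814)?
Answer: √5621 ≈ 74.973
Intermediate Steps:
o = 807
√(o + 4814) = √(807 + 4814) = √5621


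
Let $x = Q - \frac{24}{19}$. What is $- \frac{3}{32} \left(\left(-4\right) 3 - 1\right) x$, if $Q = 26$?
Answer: $\frac{9165}{304} \approx 30.148$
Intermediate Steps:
$x = \frac{470}{19}$ ($x = 26 - \frac{24}{19} = \frac{470}{19} \approx 24.737$)
$- \frac{3}{32} \left(\left(-4\right) 3 - 1\right) x = - \frac{3}{32} \left(\left(-4\right) 3 - 1\right) \frac{470}{19} = \left(-3\right) \frac{1}{32} \left(-12 - 1\right) \frac{470}{19} = \left(- \frac{3}{32}\right) \left(-13\right) \frac{470}{19} = \frac{39}{32} \cdot \frac{470}{19} = \frac{9165}{304}$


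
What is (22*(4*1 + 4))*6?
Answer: 1056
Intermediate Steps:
(22*(4*1 + 4))*6 = (22*(4 + 4))*6 = (22*8)*6 = 176*6 = 1056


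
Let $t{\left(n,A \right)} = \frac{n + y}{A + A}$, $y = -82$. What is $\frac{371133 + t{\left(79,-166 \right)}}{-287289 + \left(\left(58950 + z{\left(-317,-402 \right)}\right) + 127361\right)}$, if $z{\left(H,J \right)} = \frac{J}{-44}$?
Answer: $- \frac{1355377749}{368738290} \approx -3.6757$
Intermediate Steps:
$z{\left(H,J \right)} = - \frac{J}{44}$ ($z{\left(H,J \right)} = J \left(- \frac{1}{44}\right) = - \frac{J}{44}$)
$t{\left(n,A \right)} = \frac{-82 + n}{2 A}$ ($t{\left(n,A \right)} = \frac{n - 82}{A + A} = \frac{-82 + n}{2 A}$)
$\frac{371133 + t{\left(79,-166 \right)}}{-287289 + \left(\left(58950 + z{\left(-317,-402 \right)}\right) + 127361\right)} = \frac{371133 + \frac{-82 + 79}{2 \left(-166\right)}}{-287289 + \left(\left(58950 - - \frac{201}{22}\right) + 127361\right)} = \frac{371133 + \frac{1}{2} \left(- \frac{1}{166}\right) \left(-3\right)}{-287289 + \left(\left(58950 + \frac{201}{22}\right) + 127361\right)} = \frac{371133 + \frac{3}{332}}{-287289 + \left(\frac{1297101}{22} + 127361\right)} = \frac{123216159}{332 \left(-287289 + \frac{4099043}{22}\right)} = \frac{123216159}{332 \left(- \frac{2221315}{22}\right)} = \frac{123216159}{332} \left(- \frac{22}{2221315}\right) = - \frac{1355377749}{368738290}$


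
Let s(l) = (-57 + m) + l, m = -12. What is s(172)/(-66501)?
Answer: -103/66501 ≈ -0.0015488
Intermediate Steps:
s(l) = -69 + l (s(l) = (-57 - 12) + l = -69 + l)
s(172)/(-66501) = (-69 + 172)/(-66501) = 103*(-1/66501) = -103/66501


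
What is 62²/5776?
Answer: 961/1444 ≈ 0.66551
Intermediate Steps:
62²/5776 = 3844*(1/5776) = 961/1444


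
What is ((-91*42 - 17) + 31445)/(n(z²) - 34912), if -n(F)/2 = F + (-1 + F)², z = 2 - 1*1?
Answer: -4601/5819 ≈ -0.79069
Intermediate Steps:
z = 1 (z = 2 - 1 = 1)
n(F) = -2*F - 2*(-1 + F)² (n(F) = -2*(F + (-1 + F)²) = -2*F - 2*(-1 + F)²)
((-91*42 - 17) + 31445)/(n(z²) - 34912) = ((-91*42 - 17) + 31445)/((-2 - 2*(1²)² + 2*1²) - 34912) = ((-3822 - 17) + 31445)/((-2 - 2*1² + 2*1) - 34912) = (-3839 + 31445)/((-2 - 2*1 + 2) - 34912) = 27606/((-2 - 2 + 2) - 34912) = 27606/(-2 - 34912) = 27606/(-34914) = 27606*(-1/34914) = -4601/5819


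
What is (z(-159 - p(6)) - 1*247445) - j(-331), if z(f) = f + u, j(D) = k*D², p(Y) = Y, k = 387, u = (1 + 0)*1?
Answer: -42647716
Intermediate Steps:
u = 1 (u = 1*1 = 1)
j(D) = 387*D²
z(f) = 1 + f (z(f) = f + 1 = 1 + f)
(z(-159 - p(6)) - 1*247445) - j(-331) = ((1 + (-159 - 1*6)) - 1*247445) - 387*(-331)² = ((1 + (-159 - 6)) - 247445) - 387*109561 = ((1 - 165) - 247445) - 1*42400107 = (-164 - 247445) - 42400107 = -247609 - 42400107 = -42647716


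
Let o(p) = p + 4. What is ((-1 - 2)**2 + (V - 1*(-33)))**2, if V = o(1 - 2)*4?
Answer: 2916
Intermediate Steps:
o(p) = 4 + p
V = 12 (V = (4 + (1 - 2))*4 = (4 - 1)*4 = 3*4 = 12)
((-1 - 2)**2 + (V - 1*(-33)))**2 = ((-1 - 2)**2 + (12 - 1*(-33)))**2 = ((-3)**2 + (12 + 33))**2 = (9 + 45)**2 = 54**2 = 2916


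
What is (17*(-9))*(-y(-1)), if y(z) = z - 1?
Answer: -306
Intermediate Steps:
y(z) = -1 + z
(17*(-9))*(-y(-1)) = (17*(-9))*(-(-1 - 1)) = -(-153)*(-2) = -153*2 = -306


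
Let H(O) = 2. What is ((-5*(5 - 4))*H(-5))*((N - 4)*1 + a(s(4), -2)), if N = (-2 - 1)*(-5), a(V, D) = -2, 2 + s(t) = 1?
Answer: -90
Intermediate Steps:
s(t) = -1 (s(t) = -2 + 1 = -1)
N = 15 (N = -3*(-5) = 15)
((-5*(5 - 4))*H(-5))*((N - 4)*1 + a(s(4), -2)) = (-5*(5 - 4)*2)*((15 - 4)*1 - 2) = (-5*1*2)*(11*1 - 2) = (-5*2)*(11 - 2) = -10*9 = -90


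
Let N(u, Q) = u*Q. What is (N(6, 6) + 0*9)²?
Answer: 1296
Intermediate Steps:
N(u, Q) = Q*u
(N(6, 6) + 0*9)² = (6*6 + 0*9)² = (36 + 0)² = 36² = 1296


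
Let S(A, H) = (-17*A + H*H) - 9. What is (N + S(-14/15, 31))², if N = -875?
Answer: 1940449/225 ≈ 8624.2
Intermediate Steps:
S(A, H) = -9 + H² - 17*A (S(A, H) = (-17*A + H²) - 9 = (H² - 17*A) - 9 = -9 + H² - 17*A)
(N + S(-14/15, 31))² = (-875 + (-9 + 31² - (-238)/15))² = (-875 + (-9 + 961 - (-238)/15))² = (-875 + (-9 + 961 - 17*(-14/15)))² = (-875 + (-9 + 961 + 238/15))² = (-875 + 14518/15)² = (1393/15)² = 1940449/225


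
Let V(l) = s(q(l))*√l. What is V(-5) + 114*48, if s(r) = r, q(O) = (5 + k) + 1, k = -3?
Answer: 5472 + 3*I*√5 ≈ 5472.0 + 6.7082*I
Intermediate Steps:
q(O) = 3 (q(O) = (5 - 3) + 1 = 2 + 1 = 3)
V(l) = 3*√l
V(-5) + 114*48 = 3*√(-5) + 114*48 = 3*(I*√5) + 5472 = 3*I*√5 + 5472 = 5472 + 3*I*√5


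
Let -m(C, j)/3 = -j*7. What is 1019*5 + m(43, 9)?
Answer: 5284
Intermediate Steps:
m(C, j) = 21*j (m(C, j) = -(-3)*j*7 = -(-3)*7*j = -(-21)*j = 21*j)
1019*5 + m(43, 9) = 1019*5 + 21*9 = 5095 + 189 = 5284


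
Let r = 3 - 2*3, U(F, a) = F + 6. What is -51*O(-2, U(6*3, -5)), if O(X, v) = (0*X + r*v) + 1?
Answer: 3621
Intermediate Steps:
U(F, a) = 6 + F
r = -3 (r = 3 - 6 = -3)
O(X, v) = 1 - 3*v (O(X, v) = (0*X - 3*v) + 1 = (0 - 3*v) + 1 = -3*v + 1 = 1 - 3*v)
-51*O(-2, U(6*3, -5)) = -51*(1 - 3*(6 + 6*3)) = -51*(1 - 3*(6 + 18)) = -51*(1 - 3*24) = -51*(1 - 72) = -51*(-71) = 3621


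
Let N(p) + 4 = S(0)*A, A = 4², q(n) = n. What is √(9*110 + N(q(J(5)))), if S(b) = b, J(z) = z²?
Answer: √986 ≈ 31.401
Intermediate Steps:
A = 16
N(p) = -4 (N(p) = -4 + 0*16 = -4 + 0 = -4)
√(9*110 + N(q(J(5)))) = √(9*110 - 4) = √(990 - 4) = √986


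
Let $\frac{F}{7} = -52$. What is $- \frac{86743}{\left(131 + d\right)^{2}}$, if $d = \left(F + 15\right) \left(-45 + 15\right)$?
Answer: $- \frac{86743}{112381201} \approx -0.00077186$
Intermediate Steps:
$F = -364$ ($F = 7 \left(-52\right) = -364$)
$d = 10470$ ($d = \left(-364 + 15\right) \left(-45 + 15\right) = \left(-349\right) \left(-30\right) = 10470$)
$- \frac{86743}{\left(131 + d\right)^{2}} = - \frac{86743}{\left(131 + 10470\right)^{2}} = - \frac{86743}{10601^{2}} = - \frac{86743}{112381201}$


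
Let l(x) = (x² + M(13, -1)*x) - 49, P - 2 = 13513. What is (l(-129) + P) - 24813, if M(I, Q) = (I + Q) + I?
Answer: 2069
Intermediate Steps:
P = 13515 (P = 2 + 13513 = 13515)
M(I, Q) = Q + 2*I
l(x) = -49 + x² + 25*x (l(x) = (x² + (-1 + 2*13)*x) - 49 = (x² + (-1 + 26)*x) - 49 = (x² + 25*x) - 49 = -49 + x² + 25*x)
(l(-129) + P) - 24813 = ((-49 + (-129)² + 25*(-129)) + 13515) - 24813 = ((-49 + 16641 - 3225) + 13515) - 24813 = (13367 + 13515) - 24813 = 26882 - 24813 = 2069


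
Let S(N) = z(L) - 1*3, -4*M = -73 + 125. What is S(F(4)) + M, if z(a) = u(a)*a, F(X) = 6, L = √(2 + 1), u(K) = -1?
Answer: -16 - √3 ≈ -17.732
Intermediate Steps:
L = √3 ≈ 1.7320
M = -13 (M = -(-73 + 125)/4 = -¼*52 = -13)
z(a) = -a
S(N) = -3 - √3 (S(N) = -√3 - 1*3 = -√3 - 3 = -3 - √3)
S(F(4)) + M = (-3 - √3) - 13 = -16 - √3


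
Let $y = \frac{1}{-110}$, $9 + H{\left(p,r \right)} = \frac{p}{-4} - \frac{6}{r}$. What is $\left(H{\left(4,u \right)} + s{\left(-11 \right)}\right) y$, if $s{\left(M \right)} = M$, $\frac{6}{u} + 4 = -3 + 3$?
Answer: $\frac{17}{110} \approx 0.15455$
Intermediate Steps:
$u = - \frac{3}{2}$ ($u = \frac{6}{-4 + \left(-3 + 3\right)} = \frac{6}{-4 + 0} = \frac{6}{-4} = 6 \left(- \frac{1}{4}\right) = - \frac{3}{2} \approx -1.5$)
$H{\left(p,r \right)} = -9 - \frac{6}{r} - \frac{p}{4}$ ($H{\left(p,r \right)} = -9 + \left(\frac{p}{-4} - \frac{6}{r}\right) = -9 + \left(p \left(- \frac{1}{4}\right) - \frac{6}{r}\right) = -9 - \left(\frac{6}{r} + \frac{p}{4}\right) = -9 - \frac{6}{r} - \frac{p}{4}$)
$y = - \frac{1}{110} \approx -0.0090909$
$\left(H{\left(4,u \right)} + s{\left(-11 \right)}\right) y = \left(\left(-9 - \frac{6}{- \frac{3}{2}} - 1\right) - 11\right) \left(- \frac{1}{110}\right) = \left(\left(-9 - -4 - 1\right) - 11\right) \left(- \frac{1}{110}\right) = \left(\left(-9 + 4 - 1\right) - 11\right) \left(- \frac{1}{110}\right) = \left(-6 - 11\right) \left(- \frac{1}{110}\right) = \left(-17\right) \left(- \frac{1}{110}\right) = \frac{17}{110}$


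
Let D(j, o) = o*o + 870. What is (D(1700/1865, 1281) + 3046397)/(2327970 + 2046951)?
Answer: 4688228/4374921 ≈ 1.0716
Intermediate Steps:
D(j, o) = 870 + o² (D(j, o) = o² + 870 = 870 + o²)
(D(1700/1865, 1281) + 3046397)/(2327970 + 2046951) = ((870 + 1281²) + 3046397)/(2327970 + 2046951) = ((870 + 1640961) + 3046397)/4374921 = (1641831 + 3046397)*(1/4374921) = 4688228*(1/4374921) = 4688228/4374921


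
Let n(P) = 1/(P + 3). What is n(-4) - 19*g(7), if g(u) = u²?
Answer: -932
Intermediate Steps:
n(P) = 1/(3 + P)
n(-4) - 19*g(7) = 1/(3 - 4) - 19*7² = 1/(-1) - 19*49 = -1 - 931 = -932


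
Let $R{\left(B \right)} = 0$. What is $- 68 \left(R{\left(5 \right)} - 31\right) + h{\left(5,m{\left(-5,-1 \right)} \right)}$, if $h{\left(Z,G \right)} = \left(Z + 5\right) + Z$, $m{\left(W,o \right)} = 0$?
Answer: $2123$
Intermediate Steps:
$h{\left(Z,G \right)} = 5 + 2 Z$ ($h{\left(Z,G \right)} = \left(5 + Z\right) + Z = 5 + 2 Z$)
$- 68 \left(R{\left(5 \right)} - 31\right) + h{\left(5,m{\left(-5,-1 \right)} \right)} = - 68 \left(0 - 31\right) + \left(5 + 2 \cdot 5\right) = \left(-68\right) \left(-31\right) + \left(5 + 10\right) = 2108 + 15 = 2123$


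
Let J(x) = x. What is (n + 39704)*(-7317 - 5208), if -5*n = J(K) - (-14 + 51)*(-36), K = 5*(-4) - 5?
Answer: -494018565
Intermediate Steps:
K = -25 (K = -20 - 5 = -25)
n = -1307/5 (n = -(-25 - (-14 + 51)*(-36))/5 = -(-25 - 37*(-36))/5 = -(-25 - 1*(-1332))/5 = -(-25 + 1332)/5 = -⅕*1307 = -1307/5 ≈ -261.40)
(n + 39704)*(-7317 - 5208) = (-1307/5 + 39704)*(-7317 - 5208) = (197213/5)*(-12525) = -494018565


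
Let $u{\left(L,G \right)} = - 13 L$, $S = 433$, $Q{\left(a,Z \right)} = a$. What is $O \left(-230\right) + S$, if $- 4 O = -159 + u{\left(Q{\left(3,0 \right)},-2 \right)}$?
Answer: $-10952$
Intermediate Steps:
$O = \frac{99}{2}$ ($O = - \frac{-159 - 39}{4} = \left(- \frac{1}{4}\right) \left(-198\right) = \frac{99}{2} \approx 49.5$)
$O \left(-230\right) + S = \frac{99}{2} \left(-230\right) + 433 = -11385 + 433 = -10952$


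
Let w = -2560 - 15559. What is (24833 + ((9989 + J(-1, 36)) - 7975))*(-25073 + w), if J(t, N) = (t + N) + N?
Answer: -1162642256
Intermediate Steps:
J(t, N) = t + 2*N (J(t, N) = (N + t) + N = t + 2*N)
w = -18119
(24833 + ((9989 + J(-1, 36)) - 7975))*(-25073 + w) = (24833 + ((9989 + (-1 + 2*36)) - 7975))*(-25073 - 18119) = (24833 + ((9989 + (-1 + 72)) - 7975))*(-43192) = (24833 + ((9989 + 71) - 7975))*(-43192) = (24833 + (10060 - 7975))*(-43192) = (24833 + 2085)*(-43192) = 26918*(-43192) = -1162642256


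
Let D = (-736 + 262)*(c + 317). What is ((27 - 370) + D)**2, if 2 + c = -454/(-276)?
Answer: 11971267842304/529 ≈ 2.2630e+10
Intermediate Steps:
c = -49/138 (c = -2 - 454/(-276) = -2 - 454*(-1/276) = -2 + 227/138 = -49/138 ≈ -0.35507)
D = -3452063/23 (D = (-736 + 262)*(-49/138 + 317) = -474*43697/138 = -3452063/23 ≈ -1.5009e+5)
((27 - 370) + D)**2 = ((27 - 370) - 3452063/23)**2 = (-343 - 3452063/23)**2 = (-3459952/23)**2 = 11971267842304/529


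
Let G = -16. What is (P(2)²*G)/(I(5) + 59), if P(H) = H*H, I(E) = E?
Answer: -4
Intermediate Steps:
P(H) = H²
(P(2)²*G)/(I(5) + 59) = ((2²)²*(-16))/(5 + 59) = (4²*(-16))/64 = (16*(-16))*(1/64) = -256*1/64 = -4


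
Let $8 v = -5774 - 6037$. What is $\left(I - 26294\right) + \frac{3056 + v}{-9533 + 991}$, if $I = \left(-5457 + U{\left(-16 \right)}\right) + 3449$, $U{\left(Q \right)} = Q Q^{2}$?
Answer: $- \frac{2213962365}{68336} \approx -32398.0$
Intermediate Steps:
$v = - \frac{11811}{8}$ ($v = \frac{-5774 - 6037}{8} = \frac{1}{8} \left(-11811\right) = - \frac{11811}{8} \approx -1476.4$)
$U{\left(Q \right)} = Q^{3}$
$I = -6104$ ($I = \left(-5457 + \left(-16\right)^{3}\right) + 3449 = \left(-5457 - 4096\right) + 3449 = -9553 + 3449 = -6104$)
$\left(I - 26294\right) + \frac{3056 + v}{-9533 + 991} = \left(-6104 - 26294\right) + \frac{3056 - \frac{11811}{8}}{-9533 + 991} = -32398 + \frac{12637}{8 \left(-8542\right)} = -32398 + \frac{12637}{8} \left(- \frac{1}{8542}\right) = -32398 - \frac{12637}{68336} = - \frac{2213962365}{68336}$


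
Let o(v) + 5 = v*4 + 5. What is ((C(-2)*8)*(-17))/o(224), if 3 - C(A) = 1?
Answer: -17/56 ≈ -0.30357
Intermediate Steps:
C(A) = 2 (C(A) = 3 - 1*1 = 3 - 1 = 2)
o(v) = 4*v (o(v) = -5 + (v*4 + 5) = -5 + (4*v + 5) = -5 + (5 + 4*v) = 4*v)
((C(-2)*8)*(-17))/o(224) = ((2*8)*(-17))/((4*224)) = (16*(-17))/896 = -272*1/896 = -17/56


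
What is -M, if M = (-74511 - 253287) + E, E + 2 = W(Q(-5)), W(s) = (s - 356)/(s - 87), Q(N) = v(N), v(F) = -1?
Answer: 28846043/88 ≈ 3.2780e+5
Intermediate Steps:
Q(N) = -1
W(s) = (-356 + s)/(-87 + s)
E = 181/88 (E = -2 + (-356 - 1)/(-87 - 1) = -2 - 357/(-88) = -2 - 1/88*(-357) = -2 + 357/88 = 181/88 ≈ 2.0568)
M = -28846043/88 (M = (-74511 - 253287) + 181/88 = -327798 + 181/88 = -28846043/88 ≈ -3.2780e+5)
-M = -1*(-28846043/88) = 28846043/88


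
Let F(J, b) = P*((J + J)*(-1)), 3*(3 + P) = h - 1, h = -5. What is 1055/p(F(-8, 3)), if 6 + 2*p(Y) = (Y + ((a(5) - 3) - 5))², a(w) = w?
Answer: 2110/6883 ≈ 0.30655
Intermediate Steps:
P = -5 (P = -3 + (-5 - 1)/3 = -3 + (⅓)*(-6) = -3 - 2 = -5)
F(J, b) = 10*J (F(J, b) = -5*(J + J)*(-1) = -5*2*J*(-1) = -(-10)*J = 10*J)
p(Y) = -3 + (-3 + Y)²/2 (p(Y) = -3 + (Y + ((5 - 3) - 5))²/2 = -3 + (Y + (2 - 5))²/2 = -3 + (Y - 3)²/2 = -3 + (-3 + Y)²/2)
1055/p(F(-8, 3)) = 1055/(-3 + (-3 + 10*(-8))²/2) = 1055/(-3 + (-3 - 80)²/2) = 1055/(-3 + (½)*(-83)²) = 1055/(-3 + (½)*6889) = 1055/(-3 + 6889/2) = 1055/(6883/2) = 1055*(2/6883) = 2110/6883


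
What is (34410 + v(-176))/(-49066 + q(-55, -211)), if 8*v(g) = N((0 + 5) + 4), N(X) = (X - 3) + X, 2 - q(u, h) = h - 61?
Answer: -91765/130112 ≈ -0.70528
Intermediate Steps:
q(u, h) = 63 - h (q(u, h) = 2 - (h - 61) = 2 - (-61 + h) = 2 + (61 - h) = 63 - h)
N(X) = -3 + 2*X (N(X) = (-3 + X) + X = -3 + 2*X)
v(g) = 15/8 (v(g) = (-3 + 2*((0 + 5) + 4))/8 = (-3 + 2*(5 + 4))/8 = (-3 + 2*9)/8 = (-3 + 18)/8 = (1/8)*15 = 15/8)
(34410 + v(-176))/(-49066 + q(-55, -211)) = (34410 + 15/8)/(-49066 + (63 - 1*(-211))) = 275295/(8*(-49066 + (63 + 211))) = 275295/(8*(-49066 + 274)) = (275295/8)/(-48792) = (275295/8)*(-1/48792) = -91765/130112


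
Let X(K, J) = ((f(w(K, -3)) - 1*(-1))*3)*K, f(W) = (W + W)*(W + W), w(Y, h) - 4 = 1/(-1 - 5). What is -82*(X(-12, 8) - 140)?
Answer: 187944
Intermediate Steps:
w(Y, h) = 23/6 (w(Y, h) = 4 + 1/(-1 - 5) = 4 + 1/(-6) = 4 - 1/6 = 23/6)
f(W) = 4*W**2 (f(W) = (2*W)*(2*W) = 4*W**2)
X(K, J) = 538*K/3 (X(K, J) = ((4*(23/6)**2 - 1*(-1))*3)*K = ((4*(529/36) + 1)*3)*K = ((529/9 + 1)*3)*K = ((538/9)*3)*K = 538*K/3)
-82*(X(-12, 8) - 140) = -82*((538/3)*(-12) - 140) = -82*(-2152 - 140) = -82*(-2292) = 187944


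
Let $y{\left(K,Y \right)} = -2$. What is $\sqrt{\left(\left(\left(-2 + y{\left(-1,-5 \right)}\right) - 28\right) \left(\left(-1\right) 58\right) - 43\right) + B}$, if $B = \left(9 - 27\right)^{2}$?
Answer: $\sqrt{2137} \approx 46.228$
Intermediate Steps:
$B = 324$ ($B = \left(-18\right)^{2} = 324$)
$\sqrt{\left(\left(\left(-2 + y{\left(-1,-5 \right)}\right) - 28\right) \left(\left(-1\right) 58\right) - 43\right) + B} = \sqrt{\left(\left(\left(-2 - 2\right) - 28\right) \left(\left(-1\right) 58\right) - 43\right) + 324} = \sqrt{\left(\left(-4 - 28\right) \left(-58\right) - 43\right) + 324} = \sqrt{\left(\left(-32\right) \left(-58\right) - 43\right) + 324} = \sqrt{\left(1856 - 43\right) + 324} = \sqrt{1813 + 324} = \sqrt{2137}$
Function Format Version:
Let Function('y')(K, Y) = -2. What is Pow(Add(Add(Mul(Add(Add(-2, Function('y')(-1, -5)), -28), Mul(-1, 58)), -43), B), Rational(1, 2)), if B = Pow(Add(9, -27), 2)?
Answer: Pow(2137, Rational(1, 2)) ≈ 46.228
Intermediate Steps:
B = 324 (B = Pow(-18, 2) = 324)
Pow(Add(Add(Mul(Add(Add(-2, Function('y')(-1, -5)), -28), Mul(-1, 58)), -43), B), Rational(1, 2)) = Pow(Add(Add(Mul(Add(Add(-2, -2), -28), Mul(-1, 58)), -43), 324), Rational(1, 2)) = Pow(Add(Add(Mul(Add(-4, -28), -58), -43), 324), Rational(1, 2)) = Pow(Add(Add(Mul(-32, -58), -43), 324), Rational(1, 2)) = Pow(Add(Add(1856, -43), 324), Rational(1, 2)) = Pow(Add(1813, 324), Rational(1, 2)) = Pow(2137, Rational(1, 2))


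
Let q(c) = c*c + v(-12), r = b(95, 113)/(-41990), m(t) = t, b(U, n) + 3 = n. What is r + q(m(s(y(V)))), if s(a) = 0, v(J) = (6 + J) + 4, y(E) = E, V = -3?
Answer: -8409/4199 ≈ -2.0026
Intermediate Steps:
b(U, n) = -3 + n
v(J) = 10 + J
r = -11/4199 (r = (-3 + 113)/(-41990) = 110*(-1/41990) = -11/4199 ≈ -0.0026197)
q(c) = -2 + c² (q(c) = c*c + (10 - 12) = c² - 2 = -2 + c²)
r + q(m(s(y(V)))) = -11/4199 + (-2 + 0²) = -11/4199 + (-2 + 0) = -11/4199 - 2 = -8409/4199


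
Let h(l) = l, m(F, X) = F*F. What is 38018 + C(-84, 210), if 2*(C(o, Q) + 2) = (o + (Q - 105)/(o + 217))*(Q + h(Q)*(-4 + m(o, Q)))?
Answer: -1170110961/19 ≈ -6.1585e+7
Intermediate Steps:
m(F, X) = F²
C(o, Q) = -2 + (Q + Q*(-4 + o²))*(o + (-105 + Q)/(217 + o))/2 (C(o, Q) = -2 + ((o + (Q - 105)/(o + 217))*(Q + Q*(-4 + o²)))/2 = -2 + ((o + (-105 + Q)/(217 + o))*(Q + Q*(-4 + o²)))/2 = -2 + ((Q + Q*(-4 + o²))*(o + (-105 + Q)/(217 + o)))/2 = -2 + (Q + Q*(-4 + o²))*(o + (-105 + Q)/(217 + o))/2)
38018 + C(-84, 210) = 38018 + (-868 - 4*(-84) - 3*210² + 315*210 + 210*(-84)⁴ + 210²*(-84)² - 651*210*(-84) - 108*210*(-84)² + 217*210*(-84)³)/(2*(217 - 84)) = 38018 + (½)*(-868 + 336 - 3*44100 + 66150 + 210*49787136 + 44100*7056 + 11483640 - 108*210*7056 + 217*210*(-592704))/133 = 38018 + (½)*(1/133)*(-868 + 336 - 132300 + 66150 + 10455298560 + 311169600 + 11483640 - 160030080 - 27009521280) = 38018 + (½)*(1/133)*(-16391666242) = 38018 - 1170833303/19 = -1170110961/19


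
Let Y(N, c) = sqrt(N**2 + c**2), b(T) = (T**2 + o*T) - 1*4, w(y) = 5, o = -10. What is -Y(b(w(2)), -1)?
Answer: -sqrt(842) ≈ -29.017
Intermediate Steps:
b(T) = -4 + T**2 - 10*T (b(T) = (T**2 - 10*T) - 1*4 = (T**2 - 10*T) - 4 = -4 + T**2 - 10*T)
-Y(b(w(2)), -1) = -sqrt((-4 + 5**2 - 10*5)**2 + (-1)**2) = -sqrt((-4 + 25 - 50)**2 + 1) = -sqrt((-29)**2 + 1) = -sqrt(841 + 1) = -sqrt(842)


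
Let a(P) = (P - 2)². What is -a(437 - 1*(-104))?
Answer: -290521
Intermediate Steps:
a(P) = (-2 + P)²
-a(437 - 1*(-104)) = -(-2 + (437 - 1*(-104)))² = -(-2 + (437 + 104))² = -(-2 + 541)² = -1*539² = -1*290521 = -290521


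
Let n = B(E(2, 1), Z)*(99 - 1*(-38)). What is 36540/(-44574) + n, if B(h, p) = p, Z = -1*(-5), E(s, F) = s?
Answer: 5082775/7429 ≈ 684.18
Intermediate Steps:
Z = 5
n = 685 (n = 5*(99 - 1*(-38)) = 5*(99 + 38) = 5*137 = 685)
36540/(-44574) + n = 36540/(-44574) + 685 = 36540*(-1/44574) + 685 = -6090/7429 + 685 = 5082775/7429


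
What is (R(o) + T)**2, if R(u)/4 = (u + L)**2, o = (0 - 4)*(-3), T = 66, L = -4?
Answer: 103684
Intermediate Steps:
o = 12 (o = -4*(-3) = 12)
R(u) = 4*(-4 + u)**2 (R(u) = 4*(u - 4)**2 = 4*(-4 + u)**2)
(R(o) + T)**2 = (4*(-4 + 12)**2 + 66)**2 = (4*8**2 + 66)**2 = (4*64 + 66)**2 = (256 + 66)**2 = 322**2 = 103684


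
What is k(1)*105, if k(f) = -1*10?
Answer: -1050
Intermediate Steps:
k(f) = -10
k(1)*105 = -10*105 = -1050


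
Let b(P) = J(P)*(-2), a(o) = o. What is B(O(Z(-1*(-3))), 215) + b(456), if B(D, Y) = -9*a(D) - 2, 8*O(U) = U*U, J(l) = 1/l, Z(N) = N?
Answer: -5531/456 ≈ -12.129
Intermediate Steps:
O(U) = U**2/8 (O(U) = (U*U)/8 = U**2/8)
B(D, Y) = -2 - 9*D (B(D, Y) = -9*D - 2 = -2 - 9*D)
b(P) = -2/P
B(O(Z(-1*(-3))), 215) + b(456) = (-2 - 9*(-1*(-3))**2/8) - 2/456 = (-2 - 9*3**2/8) - 2*1/456 = (-2 - 9*9/8) - 1/228 = (-2 - 81/8) - 1/228 = -97/8 - 1/228 = -5531/456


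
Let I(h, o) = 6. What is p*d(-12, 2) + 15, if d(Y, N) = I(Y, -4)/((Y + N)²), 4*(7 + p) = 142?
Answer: 1671/100 ≈ 16.710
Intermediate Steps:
p = 57/2 (p = -7 + (¼)*142 = -7 + 71/2 = 57/2 ≈ 28.500)
d(Y, N) = 6/(N + Y)² (d(Y, N) = 6/((Y + N)²) = 6/((N + Y)²) = 6/(N + Y)²)
p*d(-12, 2) + 15 = 57*(6/(2 - 12)²)/2 + 15 = 57*(6/(-10)²)/2 + 15 = 57*(6*(1/100))/2 + 15 = (57/2)*(3/50) + 15 = 171/100 + 15 = 1671/100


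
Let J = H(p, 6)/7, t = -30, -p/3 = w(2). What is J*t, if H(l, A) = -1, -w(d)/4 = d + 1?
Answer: 30/7 ≈ 4.2857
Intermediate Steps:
w(d) = -4 - 4*d (w(d) = -4*(d + 1) = -4*(1 + d) = -4 - 4*d)
p = 36 (p = -3*(-4 - 4*2) = -3*(-4 - 8) = -3*(-12) = 36)
J = -⅐ (J = -1/7 = -1*⅐ = -⅐ ≈ -0.14286)
J*t = -⅐*(-30) = 30/7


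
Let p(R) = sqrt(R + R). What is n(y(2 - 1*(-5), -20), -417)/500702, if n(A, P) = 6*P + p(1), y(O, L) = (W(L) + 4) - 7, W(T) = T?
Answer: -1251/250351 + sqrt(2)/500702 ≈ -0.0049942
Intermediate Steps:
p(R) = sqrt(2)*sqrt(R) (p(R) = sqrt(2*R) = sqrt(2)*sqrt(R))
y(O, L) = -3 + L (y(O, L) = (L + 4) - 7 = (4 + L) - 7 = -3 + L)
n(A, P) = sqrt(2) + 6*P (n(A, P) = 6*P + sqrt(2)*sqrt(1) = 6*P + sqrt(2)*1 = 6*P + sqrt(2) = sqrt(2) + 6*P)
n(y(2 - 1*(-5), -20), -417)/500702 = (sqrt(2) + 6*(-417))/500702 = (sqrt(2) - 2502)*(1/500702) = (-2502 + sqrt(2))*(1/500702) = -1251/250351 + sqrt(2)/500702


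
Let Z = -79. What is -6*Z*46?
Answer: 21804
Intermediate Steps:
-6*Z*46 = -6*(-79)*46 = 474*46 = 21804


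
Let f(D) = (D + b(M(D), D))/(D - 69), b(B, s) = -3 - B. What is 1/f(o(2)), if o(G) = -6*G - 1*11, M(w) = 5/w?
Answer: 2116/593 ≈ 3.5683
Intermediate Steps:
o(G) = -11 - 6*G (o(G) = -6*G - 11 = -11 - 6*G)
f(D) = (-3 + D - 5/D)/(-69 + D) (f(D) = (D + (-3 - 5/D))/(D - 69) = (D + (-3 - 5/D))/(-69 + D) = (-3 + D - 5/D)/(-69 + D))
1/f(o(2)) = 1/((-5 - (-11 - 6*2)*(3 - (-11 - 6*2)))/((-11 - 6*2)*(-69 + (-11 - 6*2)))) = 1/((-5 - (-11 - 12)*(3 - (-11 - 12)))/((-11 - 12)*(-69 + (-11 - 12)))) = 1/((-5 - 1*(-23)*(3 - 1*(-23)))/((-23)*(-69 - 23))) = 1/(-1/23*(-5 - 1*(-23)*(3 + 23))/(-92)) = 1/(-1/23*(-1/92)*(-5 - 1*(-23)*26)) = 1/(-1/23*(-1/92)*(-5 + 598)) = 1/(-1/23*(-1/92)*593) = 1/(593/2116) = 2116/593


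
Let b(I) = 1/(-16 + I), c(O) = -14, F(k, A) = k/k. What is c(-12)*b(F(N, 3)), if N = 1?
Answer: 14/15 ≈ 0.93333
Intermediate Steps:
F(k, A) = 1
c(-12)*b(F(N, 3)) = -14/(-16 + 1) = -14/(-15) = -14*(-1/15) = 14/15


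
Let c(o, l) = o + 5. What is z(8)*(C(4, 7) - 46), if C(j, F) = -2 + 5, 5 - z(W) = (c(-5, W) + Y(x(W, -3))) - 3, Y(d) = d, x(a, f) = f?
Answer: -473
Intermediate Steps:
c(o, l) = 5 + o
z(W) = 11 (z(W) = 5 - (((5 - 5) - 3) - 3) = 5 - ((0 - 3) - 3) = 5 - (-3 - 3) = 5 - 1*(-6) = 5 + 6 = 11)
C(j, F) = 3
z(8)*(C(4, 7) - 46) = 11*(3 - 46) = 11*(-43) = -473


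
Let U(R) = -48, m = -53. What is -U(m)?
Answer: 48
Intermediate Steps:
-U(m) = -1*(-48) = 48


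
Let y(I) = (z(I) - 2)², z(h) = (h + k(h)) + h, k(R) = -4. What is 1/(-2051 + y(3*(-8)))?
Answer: 1/865 ≈ 0.0011561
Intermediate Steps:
z(h) = -4 + 2*h (z(h) = (h - 4) + h = (-4 + h) + h = -4 + 2*h)
y(I) = (-6 + 2*I)² (y(I) = ((-4 + 2*I) - 2)² = (-6 + 2*I)²)
1/(-2051 + y(3*(-8))) = 1/(-2051 + 4*(-3 + 3*(-8))²) = 1/(-2051 + 4*(-3 - 24)²) = 1/(-2051 + 4*(-27)²) = 1/(-2051 + 4*729) = 1/(-2051 + 2916) = 1/865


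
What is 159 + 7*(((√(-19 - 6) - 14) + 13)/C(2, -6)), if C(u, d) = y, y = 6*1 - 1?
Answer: 788/5 + 7*I ≈ 157.6 + 7.0*I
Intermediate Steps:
y = 5 (y = 6 - 1 = 5)
C(u, d) = 5
159 + 7*(((√(-19 - 6) - 14) + 13)/C(2, -6)) = 159 + 7*(((√(-19 - 6) - 14) + 13)/5) = 159 + 7*(((√(-25) - 14) + 13)*(⅕)) = 159 + 7*(((5*I - 14) + 13)*(⅕)) = 159 + 7*(((-14 + 5*I) + 13)*(⅕)) = 159 + 7*((-1 + 5*I)*(⅕)) = 159 + 7*(-⅕ + I) = 159 + (-7/5 + 7*I) = 788/5 + 7*I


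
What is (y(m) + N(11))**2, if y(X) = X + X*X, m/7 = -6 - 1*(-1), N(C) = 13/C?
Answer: 171688609/121 ≈ 1.4189e+6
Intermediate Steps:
m = -35 (m = 7*(-6 - 1*(-1)) = 7*(-6 + 1) = 7*(-5) = -35)
y(X) = X + X**2
(y(m) + N(11))**2 = (-35*(1 - 35) + 13/11)**2 = (-35*(-34) + 13*(1/11))**2 = (1190 + 13/11)**2 = (13103/11)**2 = 171688609/121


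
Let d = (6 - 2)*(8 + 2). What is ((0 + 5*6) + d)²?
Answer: 4900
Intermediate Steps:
d = 40 (d = 4*10 = 40)
((0 + 5*6) + d)² = ((0 + 5*6) + 40)² = ((0 + 30) + 40)² = (30 + 40)² = 70² = 4900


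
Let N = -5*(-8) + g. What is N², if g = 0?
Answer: 1600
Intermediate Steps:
N = 40 (N = -5*(-8) + 0 = 40 + 0 = 40)
N² = 40² = 1600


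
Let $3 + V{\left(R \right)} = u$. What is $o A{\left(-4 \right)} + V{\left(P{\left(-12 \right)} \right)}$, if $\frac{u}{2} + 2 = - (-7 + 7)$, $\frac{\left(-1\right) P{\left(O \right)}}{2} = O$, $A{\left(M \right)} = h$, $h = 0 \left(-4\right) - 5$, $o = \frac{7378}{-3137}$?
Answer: $\frac{14931}{3137} \approx 4.7596$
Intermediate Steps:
$o = - \frac{7378}{3137}$ ($o = 7378 \left(- \frac{1}{3137}\right) = - \frac{7378}{3137} \approx -2.3519$)
$h = -5$ ($h = 0 - 5 = -5$)
$A{\left(M \right)} = -5$
$P{\left(O \right)} = - 2 O$
$u = -4$ ($u = -4 + 2 \left(- (-7 + 7)\right) = -4 + 2 \left(\left(-1\right) 0\right) = -4 + 2 \cdot 0 = -4 + 0 = -4$)
$V{\left(R \right)} = -7$ ($V{\left(R \right)} = -3 - 4 = -7$)
$o A{\left(-4 \right)} + V{\left(P{\left(-12 \right)} \right)} = \left(- \frac{7378}{3137}\right) \left(-5\right) - 7 = \frac{36890}{3137} - 7 = \frac{14931}{3137}$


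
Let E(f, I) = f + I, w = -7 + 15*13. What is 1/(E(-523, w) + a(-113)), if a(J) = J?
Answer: -1/448 ≈ -0.0022321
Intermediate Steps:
w = 188 (w = -7 + 195 = 188)
E(f, I) = I + f
1/(E(-523, w) + a(-113)) = 1/((188 - 523) - 113) = 1/(-335 - 113) = 1/(-448) = -1/448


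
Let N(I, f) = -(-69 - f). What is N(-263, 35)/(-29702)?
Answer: -52/14851 ≈ -0.0035014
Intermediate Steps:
N(I, f) = 69 + f
N(-263, 35)/(-29702) = (69 + 35)/(-29702) = 104*(-1/29702) = -52/14851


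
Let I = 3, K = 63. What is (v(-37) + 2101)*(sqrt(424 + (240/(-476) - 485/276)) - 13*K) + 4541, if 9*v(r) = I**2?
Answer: -1716997 + 1051*sqrt(113735331591)/8211 ≈ -1.6738e+6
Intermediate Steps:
v(r) = 1 (v(r) = (1/9)*3**2 = (1/9)*9 = 1)
(v(-37) + 2101)*(sqrt(424 + (240/(-476) - 485/276)) - 13*K) + 4541 = (1 + 2101)*(sqrt(424 + (240/(-476) - 485/276)) - 13*63) + 4541 = 2102*(sqrt(424 + (240*(-1/476) - 485*1/276)) - 819) + 4541 = 2102*(sqrt(424 + (-60/119 - 485/276)) - 819) + 4541 = 2102*(sqrt(424 - 74275/32844) - 819) + 4541 = 2102*(sqrt(13851581/32844) - 819) + 4541 = 2102*(sqrt(113735331591)/16422 - 819) + 4541 = 2102*(-819 + sqrt(113735331591)/16422) + 4541 = (-1721538 + 1051*sqrt(113735331591)/8211) + 4541 = -1716997 + 1051*sqrt(113735331591)/8211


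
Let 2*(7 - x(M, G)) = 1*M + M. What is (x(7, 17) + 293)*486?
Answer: 142398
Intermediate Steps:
x(M, G) = 7 - M (x(M, G) = 7 - (1*M + M)/2 = 7 - (M + M)/2 = 7 - M)
(x(7, 17) + 293)*486 = ((7 - 1*7) + 293)*486 = ((7 - 7) + 293)*486 = (0 + 293)*486 = 293*486 = 142398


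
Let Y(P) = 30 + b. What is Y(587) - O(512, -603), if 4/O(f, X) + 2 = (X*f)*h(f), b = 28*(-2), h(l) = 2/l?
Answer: -7851/302 ≈ -25.997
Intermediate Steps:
b = -56
O(f, X) = 4/(-2 + 2*X) (O(f, X) = 4/(-2 + (X*f)*(2/f)) = 4/(-2 + 2*X))
Y(P) = -26 (Y(P) = 30 - 56 = -26)
Y(587) - O(512, -603) = -26 - 2/(-1 - 603) = -26 - 2/(-604) = -26 - 2*(-1)/604 = -26 - 1*(-1/302) = -26 + 1/302 = -7851/302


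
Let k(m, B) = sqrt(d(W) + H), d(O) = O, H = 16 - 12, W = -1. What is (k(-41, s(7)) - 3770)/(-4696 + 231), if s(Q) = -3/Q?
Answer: 754/893 - sqrt(3)/4465 ≈ 0.84396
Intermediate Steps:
H = 4
k(m, B) = sqrt(3) (k(m, B) = sqrt(-1 + 4) = sqrt(3))
(k(-41, s(7)) - 3770)/(-4696 + 231) = (sqrt(3) - 3770)/(-4696 + 231) = (-3770 + sqrt(3))/(-4465) = (-3770 + sqrt(3))*(-1/4465) = 754/893 - sqrt(3)/4465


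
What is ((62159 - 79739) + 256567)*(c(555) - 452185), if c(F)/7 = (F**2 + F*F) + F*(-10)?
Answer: 913244607905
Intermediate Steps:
c(F) = -70*F + 14*F**2 (c(F) = 7*((F**2 + F*F) + F*(-10)) = 7*((F**2 + F**2) - 10*F) = 7*(2*F**2 - 10*F) = 7*(-10*F + 2*F**2) = -70*F + 14*F**2)
((62159 - 79739) + 256567)*(c(555) - 452185) = ((62159 - 79739) + 256567)*(14*555*(-5 + 555) - 452185) = (-17580 + 256567)*(14*555*550 - 452185) = 238987*(4273500 - 452185) = 238987*3821315 = 913244607905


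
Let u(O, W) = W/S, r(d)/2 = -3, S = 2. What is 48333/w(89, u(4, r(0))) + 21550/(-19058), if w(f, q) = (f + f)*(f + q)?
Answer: 295621457/145869932 ≈ 2.0266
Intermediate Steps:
r(d) = -6 (r(d) = 2*(-3) = -6)
u(O, W) = W/2
w(f, q) = 2*f*(f + q) (w(f, q) = (2*f)*(f + q) = 2*f*(f + q))
48333/w(89, u(4, r(0))) + 21550/(-19058) = 48333/((2*89*(89 + (1/2)*(-6)))) + 21550/(-19058) = 48333/((2*89*(89 - 3))) + 21550*(-1/19058) = 48333/((2*89*86)) - 10775/9529 = 48333/15308 - 10775/9529 = 295621457/145869932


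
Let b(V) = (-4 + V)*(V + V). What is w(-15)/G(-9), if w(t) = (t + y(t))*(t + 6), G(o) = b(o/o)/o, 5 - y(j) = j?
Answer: -135/2 ≈ -67.500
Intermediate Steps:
b(V) = 2*V*(-4 + V) (b(V) = (-4 + V)*(2*V) = 2*V*(-4 + V))
y(j) = 5 - j
G(o) = -6/o (G(o) = (2*(o/o)*(-4 + o/o))/o = (2*1*(-4 + 1))/o = (2*1*(-3))/o = -6/o)
w(t) = 30 + 5*t (w(t) = (t + (5 - t))*(t + 6) = 5*(6 + t) = 30 + 5*t)
w(-15)/G(-9) = (30 + 5*(-15))/((-6/(-9))) = (30 - 75)/((-6*(-⅑))) = -45/⅔ = -45*3/2 = -135/2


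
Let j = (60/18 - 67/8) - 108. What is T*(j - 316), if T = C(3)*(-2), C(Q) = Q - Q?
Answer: 0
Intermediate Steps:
C(Q) = 0
j = -2713/24 (j = (60*(1/18) - 67*⅛) - 108 = (10/3 - 67/8) - 108 = -121/24 - 108 = -2713/24 ≈ -113.04)
T = 0 (T = 0*(-2) = 0)
T*(j - 316) = 0*(-2713/24 - 316) = 0*(-10297/24) = 0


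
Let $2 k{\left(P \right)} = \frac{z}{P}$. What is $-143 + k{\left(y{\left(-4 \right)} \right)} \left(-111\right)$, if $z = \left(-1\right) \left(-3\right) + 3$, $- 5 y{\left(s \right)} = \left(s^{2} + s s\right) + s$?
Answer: $- \frac{2339}{28} \approx -83.536$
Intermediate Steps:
$y{\left(s \right)} = - \frac{2 s^{2}}{5} - \frac{s}{5}$ ($y{\left(s \right)} = - \frac{\left(s^{2} + s s\right) + s}{5} = - \frac{\left(s^{2} + s^{2}\right) + s}{5} = - \frac{2 s^{2} + s}{5} = - \frac{s + 2 s^{2}}{5} = - \frac{2 s^{2}}{5} - \frac{s}{5}$)
$z = 6$ ($z = 3 + 3 = 6$)
$k{\left(P \right)} = \frac{3}{P}$ ($k{\left(P \right)} = \frac{6 \frac{1}{P}}{2} = \frac{3}{P}$)
$-143 + k{\left(y{\left(-4 \right)} \right)} \left(-111\right) = -143 + \frac{3}{\left(- \frac{1}{5}\right) \left(-4\right) \left(1 + 2 \left(-4\right)\right)} \left(-111\right) = -143 + \frac{3}{\left(- \frac{1}{5}\right) \left(-4\right) \left(1 - 8\right)} \left(-111\right) = -143 + \frac{3}{\left(- \frac{1}{5}\right) \left(-4\right) \left(-7\right)} \left(-111\right) = -143 + \frac{3}{- \frac{28}{5}} \left(-111\right) = -143 + 3 \left(- \frac{5}{28}\right) \left(-111\right) = -143 - - \frac{1665}{28} = -143 + \frac{1665}{28} = - \frac{2339}{28}$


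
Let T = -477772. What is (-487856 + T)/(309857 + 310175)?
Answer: -241407/155008 ≈ -1.5574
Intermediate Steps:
(-487856 + T)/(309857 + 310175) = (-487856 - 477772)/(309857 + 310175) = -965628/620032 = -965628*1/620032 = -241407/155008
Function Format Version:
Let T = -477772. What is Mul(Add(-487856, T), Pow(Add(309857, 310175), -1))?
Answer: Rational(-241407, 155008) ≈ -1.5574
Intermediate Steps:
Mul(Add(-487856, T), Pow(Add(309857, 310175), -1)) = Mul(Add(-487856, -477772), Pow(Add(309857, 310175), -1)) = Mul(-965628, Pow(620032, -1)) = Mul(-965628, Rational(1, 620032)) = Rational(-241407, 155008)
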